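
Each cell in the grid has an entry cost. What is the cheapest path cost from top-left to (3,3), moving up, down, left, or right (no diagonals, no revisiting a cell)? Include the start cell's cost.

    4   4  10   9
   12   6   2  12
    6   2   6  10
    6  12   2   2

26

Best path: (0,0) -> (0,1) -> (1,1) -> (1,2) -> (2,2) -> (3,2) -> (3,3)
Cost: 4 + 4 + 6 + 2 + 6 + 2 + 2 = 26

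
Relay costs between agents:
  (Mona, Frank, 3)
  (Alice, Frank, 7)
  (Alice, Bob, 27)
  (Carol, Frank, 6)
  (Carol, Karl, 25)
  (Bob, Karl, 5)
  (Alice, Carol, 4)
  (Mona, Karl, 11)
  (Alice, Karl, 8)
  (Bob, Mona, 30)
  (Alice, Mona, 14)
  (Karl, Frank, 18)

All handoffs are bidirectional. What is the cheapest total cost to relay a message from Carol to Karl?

12

Comparing a few candidate routes:
Carol - Frank - Alice - Karl: 6 + 7 + 8 = 21
Carol - Frank - Karl: 6 + 18 = 24
Carol - Alice - Karl: 4 + 8 = 12
Carol - Frank - Mona - Karl: 6 + 3 + 11 = 20
Shortest: 12.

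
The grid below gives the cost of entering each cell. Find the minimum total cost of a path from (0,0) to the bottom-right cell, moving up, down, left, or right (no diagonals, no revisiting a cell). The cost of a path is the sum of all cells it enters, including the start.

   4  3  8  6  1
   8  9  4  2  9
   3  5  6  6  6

Take (0,0) -> (0,1) -> (0,2) -> (1,2) -> (1,3) -> (2,3) -> (2,4) for a total of 4 + 3 + 8 + 4 + 2 + 6 + 6 = 33.

33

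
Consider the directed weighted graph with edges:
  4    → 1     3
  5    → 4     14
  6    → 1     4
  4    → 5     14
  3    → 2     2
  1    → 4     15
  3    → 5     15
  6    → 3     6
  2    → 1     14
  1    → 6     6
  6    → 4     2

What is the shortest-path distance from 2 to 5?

Candidate routes:
2 -> 1 -> 6 -> 4 -> 5: 14 + 6 + 2 + 14 = 36
2 -> 1 -> 4 -> 5: 14 + 15 + 14 = 43
2 -> 1 -> 6 -> 3 -> 5: 14 + 6 + 6 + 15 = 41
Shortest: 36.

36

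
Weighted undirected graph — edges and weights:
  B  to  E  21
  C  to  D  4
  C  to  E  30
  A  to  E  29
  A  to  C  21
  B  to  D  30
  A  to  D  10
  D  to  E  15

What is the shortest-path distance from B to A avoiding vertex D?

50

Paths from B to A avoiding D:
B→E→A: 21 + 29 = 50
B→E→C→A: 21 + 30 + 21 = 72
The minimum is 50.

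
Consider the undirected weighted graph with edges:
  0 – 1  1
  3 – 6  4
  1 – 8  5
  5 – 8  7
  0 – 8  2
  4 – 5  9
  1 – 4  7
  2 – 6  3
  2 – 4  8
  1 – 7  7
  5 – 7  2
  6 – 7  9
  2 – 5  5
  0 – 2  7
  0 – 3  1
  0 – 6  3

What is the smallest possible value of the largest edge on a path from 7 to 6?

5

A few of the 7→6 routes:
7 → 5 → 8 → 0 → 2 → 6: max(2, 7, 2, 7, 3) = 7
7 → 5 → 2 → 0 → 6: max(2, 5, 7, 3) = 7
7 → 5 → 8 → 0 → 3 → 6: max(2, 7, 2, 1, 4) = 7
7 → 5 → 2 → 0 → 3 → 6: max(2, 5, 7, 1, 4) = 7
7 → 5 → 2 → 6: max(2, 5, 3) = 5
7 → 5 → 8 → 0 → 6: max(2, 7, 2, 3) = 7
The minimum achievable maximum is 5.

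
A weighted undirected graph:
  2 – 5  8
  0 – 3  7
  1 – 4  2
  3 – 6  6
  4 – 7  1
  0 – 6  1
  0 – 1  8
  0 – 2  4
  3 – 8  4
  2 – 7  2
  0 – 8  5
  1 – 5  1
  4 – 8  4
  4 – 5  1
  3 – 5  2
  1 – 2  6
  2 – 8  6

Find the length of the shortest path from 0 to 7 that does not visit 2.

10

Comparing a few candidate routes:
0 → 8 → 4 → 7: 5 + 4 + 1 = 10
0 → 3 → 5 → 4 → 7: 7 + 2 + 1 + 1 = 11
0 → 1 → 4 → 7: 8 + 2 + 1 = 11
Shortest: 10.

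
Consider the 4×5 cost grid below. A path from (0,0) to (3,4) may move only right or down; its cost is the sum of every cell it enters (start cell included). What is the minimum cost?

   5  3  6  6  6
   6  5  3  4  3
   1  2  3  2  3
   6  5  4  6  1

Path r0c0→r1c0→r2c0→r2c1→r2c2→r2c3→r2c4→r3c4: 5 + 6 + 1 + 2 + 3 + 2 + 3 + 1 = 23.
(Top row then right column would cost 33.)

23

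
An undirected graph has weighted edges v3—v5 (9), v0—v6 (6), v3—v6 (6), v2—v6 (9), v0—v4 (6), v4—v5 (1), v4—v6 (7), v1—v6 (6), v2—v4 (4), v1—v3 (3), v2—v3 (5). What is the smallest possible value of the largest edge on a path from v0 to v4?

6

Checking several routes:
v0-v6-v4: max(6, 7) = 7
v0-v6-v1-v3-v2-v4: max(6, 6, 3, 5, 4) = 6
v0-v6-v3-v2-v4: max(6, 6, 5, 4) = 6
v0-v4: max(6) = 6
Best route has worst link 6.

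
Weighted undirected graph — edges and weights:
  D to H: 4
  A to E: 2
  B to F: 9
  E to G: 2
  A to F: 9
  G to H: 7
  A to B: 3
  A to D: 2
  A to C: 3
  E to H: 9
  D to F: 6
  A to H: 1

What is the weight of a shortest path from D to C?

Some routes from D to C:
D → F → A → C: 6 + 9 + 3 = 18
D → H → A → C: 4 + 1 + 3 = 8
D → A → C: 2 + 3 = 5
The minimum is 5.

5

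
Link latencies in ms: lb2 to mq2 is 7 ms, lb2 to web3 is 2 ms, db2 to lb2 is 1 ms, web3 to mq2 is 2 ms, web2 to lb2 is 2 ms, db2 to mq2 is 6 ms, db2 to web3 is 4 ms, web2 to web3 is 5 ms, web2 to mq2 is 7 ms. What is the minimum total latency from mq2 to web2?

A few of the mq2→web2 routes:
mq2 → web3 → web2: 2 + 5 = 7
mq2 → web2: 7
mq2 → web3 → lb2 → web2: 2 + 2 + 2 = 6
The minimum is 6 ms.

6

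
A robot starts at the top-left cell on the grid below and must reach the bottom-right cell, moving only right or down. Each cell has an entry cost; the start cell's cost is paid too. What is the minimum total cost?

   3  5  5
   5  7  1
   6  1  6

Best path: [0,0]→[0,1]→[0,2]→[1,2]→[2,2]
Cost: 3 + 5 + 5 + 1 + 6 = 20

20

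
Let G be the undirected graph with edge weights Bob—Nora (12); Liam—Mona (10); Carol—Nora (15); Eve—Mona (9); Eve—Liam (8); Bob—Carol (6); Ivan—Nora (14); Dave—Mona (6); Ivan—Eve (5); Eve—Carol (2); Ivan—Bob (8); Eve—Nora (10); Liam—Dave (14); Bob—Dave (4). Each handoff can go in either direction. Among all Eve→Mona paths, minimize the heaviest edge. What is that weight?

6

A few of the Eve→Mona routes:
Eve - Ivan - Bob - Dave - Mona: max(5, 8, 4, 6) = 8
Eve - Carol - Bob - Dave - Mona: max(2, 6, 4, 6) = 6
Eve - Liam - Mona: max(8, 10) = 10
Eve - Mona: max(9) = 9
Smallest bottleneck: 6.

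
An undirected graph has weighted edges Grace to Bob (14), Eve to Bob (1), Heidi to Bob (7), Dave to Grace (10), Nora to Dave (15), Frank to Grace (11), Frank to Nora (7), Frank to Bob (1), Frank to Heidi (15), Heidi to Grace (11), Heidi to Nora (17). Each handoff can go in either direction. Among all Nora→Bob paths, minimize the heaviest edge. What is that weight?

7

Checking several routes:
Nora→Frank→Grace→Heidi→Bob: max(7, 11, 11, 7) = 11
Nora→Frank→Bob: max(7, 1) = 7
Nora→Frank→Grace→Bob: max(7, 11, 14) = 14
The minimum achievable maximum is 7.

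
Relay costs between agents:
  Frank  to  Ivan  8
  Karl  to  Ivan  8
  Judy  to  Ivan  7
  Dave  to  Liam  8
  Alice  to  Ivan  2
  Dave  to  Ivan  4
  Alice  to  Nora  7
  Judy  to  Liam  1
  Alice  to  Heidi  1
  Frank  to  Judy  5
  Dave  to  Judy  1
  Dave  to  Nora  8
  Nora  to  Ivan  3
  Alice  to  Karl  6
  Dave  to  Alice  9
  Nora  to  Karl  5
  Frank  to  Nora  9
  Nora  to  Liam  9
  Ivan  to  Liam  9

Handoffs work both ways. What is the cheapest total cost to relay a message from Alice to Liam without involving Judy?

11

Comparing a few candidate routes:
Alice → Ivan → Nora → Liam: 2 + 3 + 9 = 14
Alice → Nora → Liam: 7 + 9 = 16
Alice → Ivan → Liam: 2 + 9 = 11
Alice → Ivan → Dave → Liam: 2 + 4 + 8 = 14
Shortest: 11.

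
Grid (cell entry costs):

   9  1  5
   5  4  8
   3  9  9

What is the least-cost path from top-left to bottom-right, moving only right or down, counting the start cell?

Path (0,0) -> (0,1) -> (1,1) -> (1,2) -> (2,2): 9 + 1 + 4 + 8 + 9 = 31.
(Top row then right column would cost 32.)

31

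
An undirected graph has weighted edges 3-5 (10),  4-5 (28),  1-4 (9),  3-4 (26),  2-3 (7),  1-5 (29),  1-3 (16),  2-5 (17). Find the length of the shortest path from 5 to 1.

Some routes from 5 to 1:
5 → 2 → 3 → 1: 17 + 7 + 16 = 40
5 → 3 → 4 → 1: 10 + 26 + 9 = 45
5 → 1: 29
5 → 3 → 1: 10 + 16 = 26
5 → 4 → 1: 28 + 9 = 37
The minimum is 26.

26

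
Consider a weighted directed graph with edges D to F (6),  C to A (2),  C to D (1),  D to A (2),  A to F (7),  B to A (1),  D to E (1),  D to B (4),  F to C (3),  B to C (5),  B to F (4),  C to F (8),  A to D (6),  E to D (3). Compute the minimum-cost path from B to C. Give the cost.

5

Candidate routes:
B → A → F → C: 1 + 7 + 3 = 11
B → C: 5
B → F → C: 4 + 3 = 7
B → A → D → F → C: 1 + 6 + 6 + 3 = 16
Best route has total 5.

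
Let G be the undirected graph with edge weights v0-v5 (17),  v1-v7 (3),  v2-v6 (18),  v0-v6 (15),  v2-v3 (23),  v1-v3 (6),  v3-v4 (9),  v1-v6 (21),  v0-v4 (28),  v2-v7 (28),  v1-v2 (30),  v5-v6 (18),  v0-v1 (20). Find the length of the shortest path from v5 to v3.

43

A few of the v5→v3 routes:
v5-v6-v0-v1-v3: 18 + 15 + 20 + 6 = 59
v5-v6-v2-v3: 18 + 18 + 23 = 59
v5-v0-v4-v3: 17 + 28 + 9 = 54
v5-v6-v1-v3: 18 + 21 + 6 = 45
v5-v0-v1-v3: 17 + 20 + 6 = 43
v5-v0-v6-v1-v3: 17 + 15 + 21 + 6 = 59
Best route has total 43.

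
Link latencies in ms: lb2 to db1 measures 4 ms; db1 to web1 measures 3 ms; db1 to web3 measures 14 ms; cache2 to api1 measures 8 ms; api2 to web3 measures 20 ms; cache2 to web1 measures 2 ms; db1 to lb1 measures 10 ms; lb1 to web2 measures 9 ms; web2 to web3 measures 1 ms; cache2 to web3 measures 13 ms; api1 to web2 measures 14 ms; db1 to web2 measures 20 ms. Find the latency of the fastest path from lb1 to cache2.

15

Comparing a few candidate routes:
lb1-web2-web3-cache2: 9 + 1 + 13 = 23
lb1-web2-web3-db1-web1-cache2: 9 + 1 + 14 + 3 + 2 = 29
lb1-web2-api1-cache2: 9 + 14 + 8 = 31
lb1-db1-web1-cache2: 10 + 3 + 2 = 15
The minimum is 15 ms.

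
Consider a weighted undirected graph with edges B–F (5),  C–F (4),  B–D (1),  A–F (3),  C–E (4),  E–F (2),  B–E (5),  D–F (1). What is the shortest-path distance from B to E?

4

Routes from B to E:
B-F-C-E: 5 + 4 + 4 = 13
B-E: 5
B-D-F-C-E: 1 + 1 + 4 + 4 = 10
B-F-E: 5 + 2 = 7
B-D-F-E: 1 + 1 + 2 = 4
The minimum is 4.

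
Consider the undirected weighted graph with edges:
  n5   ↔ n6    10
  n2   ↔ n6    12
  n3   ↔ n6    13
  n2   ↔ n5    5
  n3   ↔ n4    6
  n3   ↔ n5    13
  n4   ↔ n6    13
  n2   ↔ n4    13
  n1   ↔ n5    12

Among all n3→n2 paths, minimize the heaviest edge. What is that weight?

13

Some routes from n3 to n2:
n3 -> n4 -> n2: max(6, 13) = 13
n3 -> n5 -> n6 -> n2: max(13, 10, 12) = 13
n3 -> n5 -> n6 -> n4 -> n2: max(13, 10, 13, 13) = 13
n3 -> n4 -> n6 -> n5 -> n2: max(6, 13, 10, 5) = 13
n3 -> n5 -> n2: max(13, 5) = 13
n3 -> n4 -> n6 -> n2: max(6, 13, 12) = 13
Best route has worst link 13.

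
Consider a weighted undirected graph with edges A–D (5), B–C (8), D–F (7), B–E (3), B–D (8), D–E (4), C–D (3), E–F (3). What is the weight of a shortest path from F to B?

6

A few of the F→B routes:
F - E - D - B: 3 + 4 + 8 = 15
F - D - C - B: 7 + 3 + 8 = 18
F - D - B: 7 + 8 = 15
F - D - E - B: 7 + 4 + 3 = 14
F - E - B: 3 + 3 = 6
Best route has total 6.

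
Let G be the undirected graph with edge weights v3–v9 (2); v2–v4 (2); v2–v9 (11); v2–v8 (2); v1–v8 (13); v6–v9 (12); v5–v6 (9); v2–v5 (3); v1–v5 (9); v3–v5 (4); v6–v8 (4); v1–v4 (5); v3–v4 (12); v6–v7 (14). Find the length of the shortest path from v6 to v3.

Some routes from v6 to v3:
v6 → v5 → v3: 9 + 4 = 13
v6 → v8 → v2 → v5 → v3: 4 + 2 + 3 + 4 = 13
v6 → v9 → v3: 12 + 2 = 14
Best route has total 13.

13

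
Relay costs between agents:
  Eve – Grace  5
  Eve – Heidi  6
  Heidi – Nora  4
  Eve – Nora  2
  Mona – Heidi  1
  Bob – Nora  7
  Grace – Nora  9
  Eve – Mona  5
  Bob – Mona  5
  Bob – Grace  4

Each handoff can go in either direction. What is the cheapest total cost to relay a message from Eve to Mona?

5

Some routes from Eve to Mona:
Eve -> Nora -> Heidi -> Mona: 2 + 4 + 1 = 7
Eve -> Grace -> Bob -> Mona: 5 + 4 + 5 = 14
Eve -> Heidi -> Mona: 6 + 1 = 7
Eve -> Nora -> Bob -> Mona: 2 + 7 + 5 = 14
Eve -> Mona: 5
Eve -> Grace -> Nora -> Heidi -> Mona: 5 + 9 + 4 + 1 = 19
Shortest: 5.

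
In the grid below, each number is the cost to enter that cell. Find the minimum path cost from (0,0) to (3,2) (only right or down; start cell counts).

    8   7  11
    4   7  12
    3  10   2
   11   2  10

Take [0,0] -> [1,0] -> [2,0] -> [2,1] -> [2,2] -> [3,2] for a total of 8 + 4 + 3 + 10 + 2 + 10 = 37.

37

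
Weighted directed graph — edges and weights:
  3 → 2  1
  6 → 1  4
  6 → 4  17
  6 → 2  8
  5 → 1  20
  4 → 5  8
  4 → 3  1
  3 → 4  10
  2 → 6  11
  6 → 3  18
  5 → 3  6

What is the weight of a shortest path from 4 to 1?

17

Paths from 4 to 1:
4 → 5 → 1: 8 + 20 = 28
4 → 3 → 2 → 6 → 1: 1 + 1 + 11 + 4 = 17
4 → 5 → 3 → 2 → 6 → 1: 8 + 6 + 1 + 11 + 4 = 30
Best route has total 17.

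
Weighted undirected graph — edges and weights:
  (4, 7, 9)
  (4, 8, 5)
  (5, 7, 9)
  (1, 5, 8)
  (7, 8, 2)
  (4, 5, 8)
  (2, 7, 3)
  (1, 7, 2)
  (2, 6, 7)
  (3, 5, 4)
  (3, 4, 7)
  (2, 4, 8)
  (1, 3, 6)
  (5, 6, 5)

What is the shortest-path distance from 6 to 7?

10

A few of the 6→7 routes:
6→5→7: 5 + 9 = 14
6→5→4→8→7: 5 + 8 + 5 + 2 = 20
6→2→7: 7 + 3 = 10
6→5→3→1→7: 5 + 4 + 6 + 2 = 17
6→2→4→8→7: 7 + 8 + 5 + 2 = 22
6→5→1→7: 5 + 8 + 2 = 15
Best route has total 10.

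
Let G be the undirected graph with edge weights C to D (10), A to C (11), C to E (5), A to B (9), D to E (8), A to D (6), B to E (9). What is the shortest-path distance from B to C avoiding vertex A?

Routes from B to C avoiding A:
B→E→D→C: 9 + 8 + 10 = 27
B→E→C: 9 + 5 = 14
The minimum is 14.

14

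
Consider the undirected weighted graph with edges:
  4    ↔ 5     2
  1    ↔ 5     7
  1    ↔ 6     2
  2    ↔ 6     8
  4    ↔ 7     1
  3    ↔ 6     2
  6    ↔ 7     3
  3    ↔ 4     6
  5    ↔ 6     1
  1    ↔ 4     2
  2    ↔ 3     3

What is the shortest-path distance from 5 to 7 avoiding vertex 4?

Routes from 5 to 7 avoiding 4:
5 → 1 → 6 → 7: 7 + 2 + 3 = 12
5 → 6 → 7: 1 + 3 = 4
Best route has total 4.

4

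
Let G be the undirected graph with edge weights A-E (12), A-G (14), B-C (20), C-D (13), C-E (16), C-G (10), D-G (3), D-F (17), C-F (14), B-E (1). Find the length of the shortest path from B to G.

Checking several routes:
B -> C -> G: 20 + 10 = 30
B -> E -> C -> D -> G: 1 + 16 + 13 + 3 = 33
B -> E -> C -> G: 1 + 16 + 10 = 27
B -> C -> D -> G: 20 + 13 + 3 = 36
B -> E -> A -> G: 1 + 12 + 14 = 27
Shortest: 27.

27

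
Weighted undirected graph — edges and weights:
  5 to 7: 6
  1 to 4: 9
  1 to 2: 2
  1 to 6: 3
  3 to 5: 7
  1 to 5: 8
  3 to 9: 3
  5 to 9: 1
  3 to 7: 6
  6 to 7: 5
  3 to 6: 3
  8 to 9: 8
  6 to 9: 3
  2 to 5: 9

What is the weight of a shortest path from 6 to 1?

Some routes from 6 to 1:
6 -> 3 -> 9 -> 5 -> 1: 3 + 3 + 1 + 8 = 15
6 -> 1: 3
6 -> 9 -> 5 -> 2 -> 1: 3 + 1 + 9 + 2 = 15
6 -> 9 -> 5 -> 1: 3 + 1 + 8 = 12
Shortest: 3.

3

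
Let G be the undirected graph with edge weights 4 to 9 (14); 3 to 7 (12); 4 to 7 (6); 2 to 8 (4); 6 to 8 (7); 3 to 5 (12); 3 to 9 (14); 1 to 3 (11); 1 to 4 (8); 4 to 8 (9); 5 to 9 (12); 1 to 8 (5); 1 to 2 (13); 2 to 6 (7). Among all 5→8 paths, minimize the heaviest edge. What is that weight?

12

A few of the 5→8 routes:
5 → 3 → 7 → 4 → 8: max(12, 12, 6, 9) = 12
5 → 3 → 7 → 4 → 1 → 8: max(12, 12, 6, 8, 5) = 12
5 → 3 → 1 → 4 → 8: max(12, 11, 8, 9) = 12
Best route has worst link 12.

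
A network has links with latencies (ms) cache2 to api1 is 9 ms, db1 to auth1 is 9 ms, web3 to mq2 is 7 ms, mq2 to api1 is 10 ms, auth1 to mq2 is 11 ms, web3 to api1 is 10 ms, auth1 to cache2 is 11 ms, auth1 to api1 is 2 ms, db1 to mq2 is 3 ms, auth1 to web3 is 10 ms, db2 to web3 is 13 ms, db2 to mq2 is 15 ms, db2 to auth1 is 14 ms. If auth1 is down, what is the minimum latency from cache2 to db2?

32

Routes from cache2 to db2 avoiding auth1:
cache2 -> api1 -> mq2 -> web3 -> db2: 9 + 10 + 7 + 13 = 39
cache2 -> api1 -> mq2 -> db2: 9 + 10 + 15 = 34
cache2 -> api1 -> web3 -> mq2 -> db2: 9 + 10 + 7 + 15 = 41
cache2 -> api1 -> web3 -> db2: 9 + 10 + 13 = 32
The minimum is 32 ms.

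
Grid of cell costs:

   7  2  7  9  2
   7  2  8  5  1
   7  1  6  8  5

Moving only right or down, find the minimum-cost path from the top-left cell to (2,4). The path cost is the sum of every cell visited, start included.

30

Path r0c0→r0c1→r1c1→r1c2→r1c3→r1c4→r2c4: 7 + 2 + 2 + 8 + 5 + 1 + 5 = 30.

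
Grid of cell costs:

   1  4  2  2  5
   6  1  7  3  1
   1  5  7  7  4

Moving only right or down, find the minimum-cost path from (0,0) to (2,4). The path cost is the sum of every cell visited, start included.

17

Cheapest: (0,0) → (0,1) → (0,2) → (0,3) → (1,3) → (1,4) → (2,4)
  1 + 4 + 2 + 2 + 3 + 1 + 4 = 17
(Top row then right column would cost 19.)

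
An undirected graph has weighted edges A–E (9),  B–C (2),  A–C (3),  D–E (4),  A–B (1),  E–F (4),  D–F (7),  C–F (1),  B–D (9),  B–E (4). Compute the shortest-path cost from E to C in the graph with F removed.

Comparing a few candidate routes:
E - B - A - C: 4 + 1 + 3 = 8
E - A - B - C: 9 + 1 + 2 = 12
E - B - C: 4 + 2 = 6
Best route has total 6.

6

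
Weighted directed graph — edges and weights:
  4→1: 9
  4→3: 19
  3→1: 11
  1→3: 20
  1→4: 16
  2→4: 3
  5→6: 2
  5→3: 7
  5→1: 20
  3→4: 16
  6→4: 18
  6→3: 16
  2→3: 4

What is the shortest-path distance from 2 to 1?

Candidate routes:
2 -> 4 -> 3 -> 1: 3 + 19 + 11 = 33
2 -> 3 -> 1: 4 + 11 = 15
2 -> 3 -> 4 -> 1: 4 + 16 + 9 = 29
2 -> 4 -> 1: 3 + 9 = 12
Shortest: 12.

12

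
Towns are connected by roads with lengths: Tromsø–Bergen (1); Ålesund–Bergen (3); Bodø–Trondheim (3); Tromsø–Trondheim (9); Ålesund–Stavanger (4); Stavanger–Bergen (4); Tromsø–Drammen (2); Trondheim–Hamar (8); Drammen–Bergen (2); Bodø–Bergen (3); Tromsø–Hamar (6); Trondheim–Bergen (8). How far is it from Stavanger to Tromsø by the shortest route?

Some routes from Stavanger to Tromsø:
Stavanger → Ålesund → Bergen → Drammen → Tromsø: 4 + 3 + 2 + 2 = 11
Stavanger → Bergen → Drammen → Tromsø: 4 + 2 + 2 = 8
Stavanger → Ålesund → Bergen → Tromsø: 4 + 3 + 1 = 8
Stavanger → Bergen → Tromsø: 4 + 1 = 5
Best route has total 5.

5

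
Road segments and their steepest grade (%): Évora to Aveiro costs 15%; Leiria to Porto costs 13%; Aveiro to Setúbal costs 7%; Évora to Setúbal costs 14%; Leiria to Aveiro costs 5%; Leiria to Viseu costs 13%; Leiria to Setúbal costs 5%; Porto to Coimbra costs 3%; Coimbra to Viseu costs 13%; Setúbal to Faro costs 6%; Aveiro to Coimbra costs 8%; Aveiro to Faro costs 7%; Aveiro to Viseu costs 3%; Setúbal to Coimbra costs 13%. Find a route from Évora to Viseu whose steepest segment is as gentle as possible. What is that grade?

Checking several routes:
Évora - Setúbal - Leiria - Porto - Coimbra - Aveiro - Viseu: max(14, 5, 13, 3, 8, 3) = 14
Évora - Setúbal - Leiria - Viseu: max(14, 5, 13) = 14
Évora - Setúbal - Leiria - Porto - Coimbra - Viseu: max(14, 5, 13, 3, 13) = 14
Smallest bottleneck: 14%.

14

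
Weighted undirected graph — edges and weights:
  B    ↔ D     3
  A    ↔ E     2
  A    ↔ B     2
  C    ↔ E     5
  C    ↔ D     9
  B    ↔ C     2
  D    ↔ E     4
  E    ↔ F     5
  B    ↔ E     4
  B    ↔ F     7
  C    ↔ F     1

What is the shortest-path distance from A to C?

Checking several routes:
A -> E -> C: 2 + 5 = 7
A -> E -> B -> C: 2 + 4 + 2 = 8
A -> E -> F -> C: 2 + 5 + 1 = 8
A -> B -> F -> C: 2 + 7 + 1 = 10
A -> B -> C: 2 + 2 = 4
The minimum is 4.

4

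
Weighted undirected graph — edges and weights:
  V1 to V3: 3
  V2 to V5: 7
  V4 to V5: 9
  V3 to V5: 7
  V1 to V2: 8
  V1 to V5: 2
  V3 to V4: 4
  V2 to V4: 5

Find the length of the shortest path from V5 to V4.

9

Comparing a few candidate routes:
V5→V4: 9
V5→V1→V3→V4: 2 + 3 + 4 = 9
V5→V3→V4: 7 + 4 = 11
Best route has total 9.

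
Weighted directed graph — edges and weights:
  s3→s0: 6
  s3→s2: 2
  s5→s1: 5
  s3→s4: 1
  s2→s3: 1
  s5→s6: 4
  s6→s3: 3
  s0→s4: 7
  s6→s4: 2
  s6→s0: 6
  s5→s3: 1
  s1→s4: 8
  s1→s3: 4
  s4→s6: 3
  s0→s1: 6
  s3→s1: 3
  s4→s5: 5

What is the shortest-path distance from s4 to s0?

9

Paths from s4 to s0:
s4 -> s6 -> s0: 3 + 6 = 9
s4 -> s5 -> s6 -> s0: 5 + 4 + 6 = 15
s4 -> s6 -> s3 -> s0: 3 + 3 + 6 = 12
s4 -> s5 -> s1 -> s3 -> s0: 5 + 5 + 4 + 6 = 20
s4 -> s5 -> s3 -> s0: 5 + 1 + 6 = 12
s4 -> s5 -> s6 -> s3 -> s0: 5 + 4 + 3 + 6 = 18
The minimum is 9.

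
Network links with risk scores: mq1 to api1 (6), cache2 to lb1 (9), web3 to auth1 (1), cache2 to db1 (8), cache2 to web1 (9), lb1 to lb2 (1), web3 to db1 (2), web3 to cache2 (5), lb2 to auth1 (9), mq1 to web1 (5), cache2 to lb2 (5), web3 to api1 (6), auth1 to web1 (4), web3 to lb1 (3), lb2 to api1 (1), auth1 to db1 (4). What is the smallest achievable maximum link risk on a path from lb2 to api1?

1

Checking several routes:
lb2→cache2→web3→api1: max(5, 5, 6) = 6
lb2→lb1→web3→api1: max(1, 3, 6) = 6
lb2→api1: max(1) = 1
lb2→cache2→web3→auth1→web1→mq1→api1: max(5, 5, 1, 4, 5, 6) = 6
lb2→cache2→web3→db1→auth1→web1→mq1→api1: max(5, 5, 2, 4, 4, 5, 6) = 6
Best route has worst link 1.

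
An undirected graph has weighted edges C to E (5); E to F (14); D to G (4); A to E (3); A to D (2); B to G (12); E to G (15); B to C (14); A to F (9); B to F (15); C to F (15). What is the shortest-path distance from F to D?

11

Checking several routes:
F -> A -> D: 9 + 2 = 11
F -> A -> E -> G -> D: 9 + 3 + 15 + 4 = 31
F -> E -> A -> D: 14 + 3 + 2 = 19
F -> B -> G -> D: 15 + 12 + 4 = 31
F -> C -> E -> A -> D: 15 + 5 + 3 + 2 = 25
F -> E -> G -> D: 14 + 15 + 4 = 33
Shortest: 11.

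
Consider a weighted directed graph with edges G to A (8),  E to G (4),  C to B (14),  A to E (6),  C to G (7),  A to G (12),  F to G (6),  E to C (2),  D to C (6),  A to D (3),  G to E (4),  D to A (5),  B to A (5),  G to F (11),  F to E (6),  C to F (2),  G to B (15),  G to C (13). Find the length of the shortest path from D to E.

11

A few of the D→E routes:
D -> C -> F -> G -> E: 6 + 2 + 6 + 4 = 18
D -> C -> F -> E: 6 + 2 + 6 = 14
D -> A -> E: 5 + 6 = 11
D -> C -> G -> E: 6 + 7 + 4 = 17
Best route has total 11.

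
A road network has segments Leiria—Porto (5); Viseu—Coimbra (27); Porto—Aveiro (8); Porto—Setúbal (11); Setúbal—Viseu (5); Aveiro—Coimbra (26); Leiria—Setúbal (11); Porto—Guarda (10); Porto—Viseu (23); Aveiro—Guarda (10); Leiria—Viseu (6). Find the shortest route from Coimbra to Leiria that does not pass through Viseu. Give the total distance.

Comparing a few candidate routes:
Coimbra -> Aveiro -> Porto -> Leiria: 26 + 8 + 5 = 39
Coimbra -> Aveiro -> Guarda -> Porto -> Leiria: 26 + 10 + 10 + 5 = 51
Coimbra -> Aveiro -> Porto -> Setúbal -> Leiria: 26 + 8 + 11 + 11 = 56
Shortest: 39 km.

39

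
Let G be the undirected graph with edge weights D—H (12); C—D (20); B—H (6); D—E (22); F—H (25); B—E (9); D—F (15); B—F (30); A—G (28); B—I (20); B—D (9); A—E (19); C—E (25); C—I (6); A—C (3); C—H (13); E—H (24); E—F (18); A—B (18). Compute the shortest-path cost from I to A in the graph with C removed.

Comparing a few candidate routes:
I - B - H - E - A: 20 + 6 + 24 + 19 = 69
I - B - D - E - A: 20 + 9 + 22 + 19 = 70
I - B - A: 20 + 18 = 38
I - B - E - A: 20 + 9 + 19 = 48
I - B - H - D - E - A: 20 + 6 + 12 + 22 + 19 = 79
Best route has total 38.

38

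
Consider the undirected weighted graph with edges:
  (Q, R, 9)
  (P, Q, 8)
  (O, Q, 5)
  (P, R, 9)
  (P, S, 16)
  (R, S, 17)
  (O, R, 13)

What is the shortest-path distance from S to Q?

24

A few of the S→Q routes:
S-R-Q: 17 + 9 = 26
S-P-R-Q: 16 + 9 + 9 = 34
S-P-Q: 16 + 8 = 24
Shortest: 24.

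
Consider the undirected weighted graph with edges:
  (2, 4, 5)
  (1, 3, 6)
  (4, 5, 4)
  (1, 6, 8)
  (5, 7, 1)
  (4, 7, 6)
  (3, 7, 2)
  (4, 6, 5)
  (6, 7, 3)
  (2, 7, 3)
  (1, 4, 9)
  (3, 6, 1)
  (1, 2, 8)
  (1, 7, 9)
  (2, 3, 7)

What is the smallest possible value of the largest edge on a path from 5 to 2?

Checking several routes:
5 → 7 → 2: max(1, 3) = 3
5 → 4 → 6 → 3 → 7 → 2: max(4, 5, 1, 2, 3) = 5
5 → 4 → 6 → 7 → 2: max(4, 5, 3, 3) = 5
5 → 7 → 6 → 4 → 2: max(1, 3, 5, 5) = 5
5 → 4 → 2: max(4, 5) = 5
Best route has worst link 3.

3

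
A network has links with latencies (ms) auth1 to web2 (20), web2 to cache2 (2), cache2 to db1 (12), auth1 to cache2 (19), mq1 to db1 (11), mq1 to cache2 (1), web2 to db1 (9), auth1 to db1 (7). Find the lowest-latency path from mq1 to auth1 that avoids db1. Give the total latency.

20

Candidate routes:
mq1-cache2-auth1: 1 + 19 = 20
mq1-cache2-web2-auth1: 1 + 2 + 20 = 23
The minimum is 20 ms.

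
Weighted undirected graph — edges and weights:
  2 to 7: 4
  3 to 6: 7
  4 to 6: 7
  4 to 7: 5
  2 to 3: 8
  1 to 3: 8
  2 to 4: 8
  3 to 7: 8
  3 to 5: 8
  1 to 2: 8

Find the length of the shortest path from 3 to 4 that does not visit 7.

Paths from 3 to 4 avoiding 7:
3 - 2 - 4: 8 + 8 = 16
3 - 1 - 2 - 4: 8 + 8 + 8 = 24
3 - 6 - 4: 7 + 7 = 14
Best route has total 14.

14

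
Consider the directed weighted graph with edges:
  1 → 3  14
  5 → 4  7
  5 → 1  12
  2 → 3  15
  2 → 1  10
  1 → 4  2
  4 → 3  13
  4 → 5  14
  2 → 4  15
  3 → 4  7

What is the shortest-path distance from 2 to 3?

Candidate routes:
2 → 4 → 5 → 1 → 3: 15 + 14 + 12 + 14 = 55
2 → 1 → 3: 10 + 14 = 24
2 → 4 → 3: 15 + 13 = 28
2 → 1 → 4 → 3: 10 + 2 + 13 = 25
2 → 3: 15
Best route has total 15.

15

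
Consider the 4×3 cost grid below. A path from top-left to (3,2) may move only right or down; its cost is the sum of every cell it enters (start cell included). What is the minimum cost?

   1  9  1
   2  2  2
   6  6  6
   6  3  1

Best path: (0,0) → (1,0) → (1,1) → (1,2) → (2,2) → (3,2)
Cost: 1 + 2 + 2 + 2 + 6 + 1 = 14
For comparison, the top-then-right route costs 20.

14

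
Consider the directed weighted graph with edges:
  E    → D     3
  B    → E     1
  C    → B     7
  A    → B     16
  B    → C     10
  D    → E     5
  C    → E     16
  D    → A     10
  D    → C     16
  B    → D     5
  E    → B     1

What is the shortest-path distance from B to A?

14

Routes from B to A:
B - E - D - A: 1 + 3 + 10 = 14
B - D - A: 5 + 10 = 15
B - C - E - D - A: 10 + 16 + 3 + 10 = 39
Best route has total 14.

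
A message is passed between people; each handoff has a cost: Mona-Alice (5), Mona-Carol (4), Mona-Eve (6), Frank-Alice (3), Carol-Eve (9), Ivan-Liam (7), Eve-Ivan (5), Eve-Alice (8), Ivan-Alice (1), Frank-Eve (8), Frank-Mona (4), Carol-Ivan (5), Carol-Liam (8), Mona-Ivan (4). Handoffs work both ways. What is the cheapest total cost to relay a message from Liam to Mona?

11

Comparing a few candidate routes:
Liam-Ivan-Alice-Mona: 7 + 1 + 5 = 13
Liam-Ivan-Alice-Frank-Mona: 7 + 1 + 3 + 4 = 15
Liam-Carol-Mona: 8 + 4 = 12
Liam-Ivan-Mona: 7 + 4 = 11
Shortest: 11.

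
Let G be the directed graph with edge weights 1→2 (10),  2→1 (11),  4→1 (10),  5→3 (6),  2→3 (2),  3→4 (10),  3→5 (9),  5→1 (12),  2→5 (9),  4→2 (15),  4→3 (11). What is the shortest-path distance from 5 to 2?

Paths from 5 to 2:
5 -> 3 -> 4 -> 2: 6 + 10 + 15 = 31
5 -> 1 -> 2: 12 + 10 = 22
5 -> 3 -> 4 -> 1 -> 2: 6 + 10 + 10 + 10 = 36
Shortest: 22.

22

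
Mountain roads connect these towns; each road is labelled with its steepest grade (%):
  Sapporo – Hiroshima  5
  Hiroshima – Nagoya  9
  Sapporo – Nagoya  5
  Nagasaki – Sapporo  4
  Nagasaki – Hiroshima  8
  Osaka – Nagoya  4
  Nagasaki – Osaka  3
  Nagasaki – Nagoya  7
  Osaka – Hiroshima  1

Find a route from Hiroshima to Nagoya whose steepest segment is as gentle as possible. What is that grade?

4

Some routes from Hiroshima to Nagoya:
Hiroshima → Sapporo → Nagasaki → Nagoya: max(5, 4, 7) = 7
Hiroshima → Osaka → Nagasaki → Sapporo → Nagoya: max(1, 3, 4, 5) = 5
Hiroshima → Sapporo → Nagoya: max(5, 5) = 5
Hiroshima → Sapporo → Nagasaki → Osaka → Nagoya: max(5, 4, 3, 4) = 5
Hiroshima → Osaka → Nagasaki → Nagoya: max(1, 3, 7) = 7
Hiroshima → Osaka → Nagoya: max(1, 4) = 4
Best route has worst link 4%.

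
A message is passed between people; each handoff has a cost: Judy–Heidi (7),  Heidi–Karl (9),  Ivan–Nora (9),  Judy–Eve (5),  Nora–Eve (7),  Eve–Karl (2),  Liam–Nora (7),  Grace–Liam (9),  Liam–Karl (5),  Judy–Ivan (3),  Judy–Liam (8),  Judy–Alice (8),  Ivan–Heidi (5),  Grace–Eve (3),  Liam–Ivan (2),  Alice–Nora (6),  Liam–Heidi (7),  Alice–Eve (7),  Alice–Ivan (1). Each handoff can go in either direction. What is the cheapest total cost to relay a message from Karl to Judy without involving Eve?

Some routes from Karl to Judy avoiding Eve:
Karl→Liam→Ivan→Judy: 5 + 2 + 3 = 10
Karl→Heidi→Judy: 9 + 7 = 16
Karl→Liam→Ivan→Alice→Judy: 5 + 2 + 1 + 8 = 16
Karl→Liam→Judy: 5 + 8 = 13
Best route has total 10.

10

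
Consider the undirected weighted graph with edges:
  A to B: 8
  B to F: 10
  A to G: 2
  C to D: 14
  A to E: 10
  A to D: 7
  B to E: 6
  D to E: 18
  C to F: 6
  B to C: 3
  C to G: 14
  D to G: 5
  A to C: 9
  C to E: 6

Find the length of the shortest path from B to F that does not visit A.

Paths from B to F avoiding A:
B - E - D - G - C - F: 6 + 18 + 5 + 14 + 6 = 49
B - E - C - F: 6 + 6 + 6 = 18
B - E - D - C - F: 6 + 18 + 14 + 6 = 44
B - C - F: 3 + 6 = 9
B - F: 10
The minimum is 9.

9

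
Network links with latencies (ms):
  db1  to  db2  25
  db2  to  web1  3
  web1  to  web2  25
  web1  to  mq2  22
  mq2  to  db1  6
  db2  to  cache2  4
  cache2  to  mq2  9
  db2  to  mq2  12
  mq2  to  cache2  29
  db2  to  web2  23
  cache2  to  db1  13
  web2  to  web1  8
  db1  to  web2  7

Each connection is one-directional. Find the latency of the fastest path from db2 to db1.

17

Some routes from db2 to db1:
db2 -> mq2 -> db1: 12 + 6 = 18
db2 -> mq2 -> cache2 -> db1: 12 + 29 + 13 = 54
db2 -> cache2 -> mq2 -> db1: 4 + 9 + 6 = 19
db2 -> cache2 -> db1: 4 + 13 = 17
db2 -> web1 -> mq2 -> db1: 3 + 22 + 6 = 31
The minimum is 17 ms.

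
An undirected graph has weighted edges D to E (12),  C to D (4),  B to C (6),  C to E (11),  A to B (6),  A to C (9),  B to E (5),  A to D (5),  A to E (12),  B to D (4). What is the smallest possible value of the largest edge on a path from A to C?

5

Checking several routes:
A -> B -> D -> C: max(6, 4, 4) = 6
A -> D -> B -> C: max(5, 4, 6) = 6
A -> D -> C: max(5, 4) = 5
A -> C: max(9) = 9
A -> B -> C: max(6, 6) = 6
Best route has worst link 5.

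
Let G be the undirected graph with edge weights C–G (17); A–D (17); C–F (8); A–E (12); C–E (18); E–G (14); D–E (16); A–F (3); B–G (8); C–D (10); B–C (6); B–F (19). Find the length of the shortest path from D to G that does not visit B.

27

Some routes from D to G avoiding B:
D -> C -> E -> G: 10 + 18 + 14 = 42
D -> C -> G: 10 + 17 = 27
D -> E -> G: 16 + 14 = 30
Best route has total 27.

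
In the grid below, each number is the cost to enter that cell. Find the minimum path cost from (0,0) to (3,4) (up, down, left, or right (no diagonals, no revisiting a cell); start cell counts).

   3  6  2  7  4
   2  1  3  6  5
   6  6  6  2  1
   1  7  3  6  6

24

Best path: (0,0) (1,0) (1,1) (1,2) (1,3) (2,3) (2,4) (3,4)
Cost: 3 + 2 + 1 + 3 + 6 + 2 + 1 + 6 = 24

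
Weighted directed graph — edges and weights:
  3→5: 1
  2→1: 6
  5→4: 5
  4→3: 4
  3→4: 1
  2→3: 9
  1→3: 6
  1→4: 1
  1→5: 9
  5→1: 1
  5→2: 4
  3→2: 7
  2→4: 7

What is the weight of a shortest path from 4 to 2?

Candidate routes:
4 -> 3 -> 5 -> 2: 4 + 1 + 4 = 9
4 -> 3 -> 2: 4 + 7 = 11
Best route has total 9.

9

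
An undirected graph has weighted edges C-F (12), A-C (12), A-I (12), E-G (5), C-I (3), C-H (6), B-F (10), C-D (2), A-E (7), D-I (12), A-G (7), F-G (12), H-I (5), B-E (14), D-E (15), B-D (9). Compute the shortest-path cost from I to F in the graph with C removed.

31

Checking several routes:
I -> A -> E -> B -> F: 12 + 7 + 14 + 10 = 43
I -> D -> E -> G -> F: 12 + 15 + 5 + 12 = 44
I -> A -> G -> E -> B -> F: 12 + 7 + 5 + 14 + 10 = 48
I -> A -> G -> F: 12 + 7 + 12 = 31
I -> D -> B -> F: 12 + 9 + 10 = 31
I -> A -> E -> G -> F: 12 + 7 + 5 + 12 = 36
The minimum is 31.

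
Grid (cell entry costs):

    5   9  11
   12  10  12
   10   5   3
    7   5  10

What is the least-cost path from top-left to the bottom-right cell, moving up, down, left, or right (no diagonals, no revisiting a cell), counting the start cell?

Path (0,0) (0,1) (1,1) (2,1) (2,2) (3,2): 5 + 9 + 10 + 5 + 3 + 10 = 42.

42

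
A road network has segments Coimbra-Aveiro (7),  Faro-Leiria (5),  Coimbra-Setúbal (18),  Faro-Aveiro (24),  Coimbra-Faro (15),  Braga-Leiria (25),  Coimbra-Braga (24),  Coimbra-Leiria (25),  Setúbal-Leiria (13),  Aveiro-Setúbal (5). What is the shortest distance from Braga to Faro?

30

Comparing a few candidate routes:
Braga→Coimbra→Aveiro→Setúbal→Leiria→Faro: 24 + 7 + 5 + 13 + 5 = 54
Braga→Coimbra→Leiria→Faro: 24 + 25 + 5 = 54
Braga→Leiria→Faro: 25 + 5 = 30
Braga→Coimbra→Faro: 24 + 15 = 39
Best route has total 30.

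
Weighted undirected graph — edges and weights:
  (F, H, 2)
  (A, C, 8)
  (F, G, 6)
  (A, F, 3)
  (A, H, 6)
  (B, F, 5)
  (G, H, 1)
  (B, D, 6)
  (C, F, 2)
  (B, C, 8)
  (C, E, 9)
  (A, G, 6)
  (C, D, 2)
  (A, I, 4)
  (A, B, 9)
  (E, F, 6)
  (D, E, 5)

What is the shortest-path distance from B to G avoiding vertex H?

11

Some routes from B to G avoiding H:
B → F → G: 5 + 6 = 11
B → A → G: 9 + 6 = 15
B → F → A → G: 5 + 3 + 6 = 14
B → D → C → F → G: 6 + 2 + 2 + 6 = 16
The minimum is 11.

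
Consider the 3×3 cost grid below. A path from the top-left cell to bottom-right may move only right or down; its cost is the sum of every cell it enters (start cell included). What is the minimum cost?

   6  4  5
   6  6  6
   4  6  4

One optimal route is (0,0) -> (0,1) -> (0,2) -> (1,2) -> (2,2).
Its cost is 6 + 4 + 5 + 6 + 4 = 25.

25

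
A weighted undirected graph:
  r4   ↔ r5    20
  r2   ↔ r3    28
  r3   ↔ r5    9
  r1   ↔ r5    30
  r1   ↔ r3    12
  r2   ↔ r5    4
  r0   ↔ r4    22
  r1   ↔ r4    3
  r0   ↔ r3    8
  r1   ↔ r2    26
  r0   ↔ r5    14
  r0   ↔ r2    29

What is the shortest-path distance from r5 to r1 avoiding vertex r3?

Checking several routes:
r5-r2-r0-r4-r1: 4 + 29 + 22 + 3 = 58
r5-r1: 30
r5-r4-r1: 20 + 3 = 23
r5-r0-r4-r1: 14 + 22 + 3 = 39
r5-r2-r1: 4 + 26 = 30
Shortest: 23.

23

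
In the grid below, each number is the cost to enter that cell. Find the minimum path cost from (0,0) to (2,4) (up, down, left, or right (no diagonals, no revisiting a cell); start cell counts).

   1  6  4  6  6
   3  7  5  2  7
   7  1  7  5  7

Path (0,0) -> (0,1) -> (0,2) -> (1,2) -> (1,3) -> (2,3) -> (2,4): 1 + 6 + 4 + 5 + 2 + 5 + 7 = 30.

30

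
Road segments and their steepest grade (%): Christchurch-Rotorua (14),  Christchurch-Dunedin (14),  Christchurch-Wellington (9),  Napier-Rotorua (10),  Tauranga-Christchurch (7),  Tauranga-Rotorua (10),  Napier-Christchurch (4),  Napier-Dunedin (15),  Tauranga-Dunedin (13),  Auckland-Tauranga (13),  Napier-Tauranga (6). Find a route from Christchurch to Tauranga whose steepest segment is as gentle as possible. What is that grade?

Some routes from Christchurch to Tauranga:
Christchurch -> Napier -> Rotorua -> Tauranga: max(4, 10, 10) = 10
Christchurch -> Tauranga: max(7) = 7
Christchurch -> Napier -> Tauranga: max(4, 6) = 6
Christchurch -> Rotorua -> Napier -> Tauranga: max(14, 10, 6) = 14
Christchurch -> Rotorua -> Tauranga: max(14, 10) = 14
Best route has worst link 6%.

6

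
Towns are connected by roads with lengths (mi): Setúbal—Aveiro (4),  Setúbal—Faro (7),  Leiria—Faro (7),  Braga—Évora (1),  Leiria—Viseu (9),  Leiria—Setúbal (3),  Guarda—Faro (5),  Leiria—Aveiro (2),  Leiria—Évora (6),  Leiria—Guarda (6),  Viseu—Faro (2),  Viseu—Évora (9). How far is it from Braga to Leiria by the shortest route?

Checking several routes:
Braga-Évora-Leiria: 1 + 6 = 7
Braga-Évora-Viseu-Leiria: 1 + 9 + 9 = 19
Braga-Évora-Viseu-Faro-Leiria: 1 + 9 + 2 + 7 = 19
Best route has total 7 mi.

7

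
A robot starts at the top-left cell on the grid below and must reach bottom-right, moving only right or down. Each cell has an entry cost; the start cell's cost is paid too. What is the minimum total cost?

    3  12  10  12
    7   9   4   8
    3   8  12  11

Cheapest: (0,0)→(1,0)→(1,1)→(1,2)→(1,3)→(2,3)
  3 + 7 + 9 + 4 + 8 + 11 = 42

42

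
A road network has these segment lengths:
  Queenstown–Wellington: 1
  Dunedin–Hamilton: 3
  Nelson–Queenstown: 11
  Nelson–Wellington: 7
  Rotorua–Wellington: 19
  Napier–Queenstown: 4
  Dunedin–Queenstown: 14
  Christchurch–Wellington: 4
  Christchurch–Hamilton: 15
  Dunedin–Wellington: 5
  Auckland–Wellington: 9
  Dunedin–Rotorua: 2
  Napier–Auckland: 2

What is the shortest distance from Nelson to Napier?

Some routes from Nelson to Napier:
Nelson-Wellington-Dunedin-Queenstown-Napier: 7 + 5 + 14 + 4 = 30
Nelson-Wellington-Auckland-Napier: 7 + 9 + 2 = 18
Nelson-Queenstown-Wellington-Auckland-Napier: 11 + 1 + 9 + 2 = 23
Nelson-Wellington-Queenstown-Napier: 7 + 1 + 4 = 12
Nelson-Queenstown-Napier: 11 + 4 = 15
The minimum is 12.

12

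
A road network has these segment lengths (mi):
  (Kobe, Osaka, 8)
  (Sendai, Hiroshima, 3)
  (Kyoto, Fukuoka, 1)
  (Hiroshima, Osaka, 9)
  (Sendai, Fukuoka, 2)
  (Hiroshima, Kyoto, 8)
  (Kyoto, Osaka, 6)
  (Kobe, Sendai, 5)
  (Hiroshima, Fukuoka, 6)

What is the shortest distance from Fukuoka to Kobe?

Comparing a few candidate routes:
Fukuoka-Hiroshima-Sendai-Kobe: 6 + 3 + 5 = 14
Fukuoka-Hiroshima-Osaka-Kobe: 6 + 9 + 8 = 23
Fukuoka-Sendai-Kobe: 2 + 5 = 7
Fukuoka-Kyoto-Hiroshima-Sendai-Kobe: 1 + 8 + 3 + 5 = 17
Fukuoka-Sendai-Hiroshima-Osaka-Kobe: 2 + 3 + 9 + 8 = 22
Fukuoka-Kyoto-Osaka-Kobe: 1 + 6 + 8 = 15
The minimum is 7 mi.

7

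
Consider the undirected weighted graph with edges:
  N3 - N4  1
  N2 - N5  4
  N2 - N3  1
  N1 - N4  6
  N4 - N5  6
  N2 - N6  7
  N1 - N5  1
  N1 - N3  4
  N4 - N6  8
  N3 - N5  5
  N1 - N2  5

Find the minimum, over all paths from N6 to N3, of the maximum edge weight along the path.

7

Some routes from N6 to N3:
N6-N2-N1-N5-N4-N3: max(7, 5, 1, 6, 1) = 7
N6-N2-N1-N5-N3: max(7, 5, 1, 5) = 7
N6-N2-N1-N4-N3: max(7, 5, 6, 1) = 7
N6-N2-N1-N4-N5-N3: max(7, 5, 6, 6, 5) = 7
The minimum achievable maximum is 7.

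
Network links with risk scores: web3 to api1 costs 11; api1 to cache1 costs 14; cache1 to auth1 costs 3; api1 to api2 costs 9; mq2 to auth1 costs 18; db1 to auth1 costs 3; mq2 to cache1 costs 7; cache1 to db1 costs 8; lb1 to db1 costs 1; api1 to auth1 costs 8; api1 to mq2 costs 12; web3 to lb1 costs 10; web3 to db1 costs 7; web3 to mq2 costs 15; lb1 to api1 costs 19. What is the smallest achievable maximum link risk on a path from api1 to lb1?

Checking several routes:
api1 - auth1 - db1 - lb1: max(8, 3, 1) = 8
api1 - auth1 - cache1 - db1 - lb1: max(8, 3, 8, 1) = 8
api1 - auth1 - cache1 - db1 - web3 - lb1: max(8, 3, 8, 7, 10) = 10
api1 - web3 - lb1: max(11, 10) = 11
api1 - auth1 - db1 - web3 - lb1: max(8, 3, 7, 10) = 10
The minimum achievable maximum is 8.

8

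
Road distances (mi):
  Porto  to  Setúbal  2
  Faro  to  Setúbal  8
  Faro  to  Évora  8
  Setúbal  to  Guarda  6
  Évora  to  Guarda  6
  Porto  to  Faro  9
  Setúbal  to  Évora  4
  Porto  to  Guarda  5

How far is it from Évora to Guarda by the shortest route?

6

Comparing a few candidate routes:
Évora - Setúbal - Porto - Guarda: 4 + 2 + 5 = 11
Évora - Guarda: 6
Évora - Faro - Setúbal - Guarda: 8 + 8 + 6 = 22
Évora - Setúbal - Guarda: 4 + 6 = 10
Évora - Faro - Porto - Guarda: 8 + 9 + 5 = 22
Best route has total 6 mi.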